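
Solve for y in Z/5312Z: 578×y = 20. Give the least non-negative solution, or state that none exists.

gcd(578, 5312) = 2, and 2 | 20, so solutions exist.
Divide through by 2: 289×y ≡ 10 (mod 2656).
289⁻¹ ≡ 193 (mod 2656).
y ≡ 193×10 ≡ 1930 (mod 2656).
The smallest non-negative solution is y = 1930.

1930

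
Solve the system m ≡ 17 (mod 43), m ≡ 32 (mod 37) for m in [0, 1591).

43⁻¹ mod 37: 43*31 ≡ 1 (mod 37), so 43⁻¹ ≡ 31.
m = 17 + 43*((32 − 17)*31 mod 37) = 17 + 43*21 = 920.
Check: 920 mod 43 = 17, 920 mod 37 = 32. ✓

920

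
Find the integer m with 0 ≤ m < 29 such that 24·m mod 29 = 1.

29 = 1·24 + 5
24 = 4·5 + 4
5 = 1·4 + 1
4 = 4·1 + 0
gcd(24, 29) = 1, so the inverse exists.
Bézout: 1 = 5·29 − 6·24.
So 24⁻¹ ≡ −6 ≡ 23 (mod 29).

23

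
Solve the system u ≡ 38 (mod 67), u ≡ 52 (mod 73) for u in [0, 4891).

67⁻¹ mod 73: 67*12 ≡ 1 (mod 73), so 67⁻¹ ≡ 12.
u = 38 + 67*((52 − 38)*12 mod 73) = 38 + 67*22 = 1512.

1512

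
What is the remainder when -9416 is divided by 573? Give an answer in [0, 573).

325

-9416 = -17·573 + 325, so -9416 ≡ 325 (mod 573).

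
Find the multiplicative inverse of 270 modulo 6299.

2123

Run the extended Euclidean algorithm:
6299 = 23×270 + 89
270 = 3×89 + 3
89 = 29×3 + 2
3 = 1×2 + 1
2 = 2×1 + 0
gcd(270, 6299) = 1, so the inverse exists.
Bézout: 1 = −91×6299 + 2123×270.
So 270⁻¹ ≡ 2123 (mod 6299).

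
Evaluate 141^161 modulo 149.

Compute successive squares:
161 in binary is 10100001, i.e. 161 = 128 + 32 + 1.
141^1 ≡ 141 (mod 149)
141^2 ≡ 141^2 = 19881 ≡ 64 (mod 149)
141^4 ≡ 64^2 = 4096 ≡ 73 (mod 149)
141^8 ≡ 73^2 = 5329 ≡ 114 (mod 149)
141^16 ≡ 114^2 = 12996 ≡ 33 (mod 149)
141^32 ≡ 33^2 = 1089 ≡ 46 (mod 149)
141^64 ≡ 46^2 = 2116 ≡ 30 (mod 149)
141^128 ≡ 30^2 = 900 ≡ 6 (mod 149)
141^161 = 141^128 · 141^32 · 141^1 ≡ 6 · 46 · 141 (mod 149).
Accumulate the product:
6 · 46 = 276 ≡ 127
127 · 141 = 17907 ≡ 27

27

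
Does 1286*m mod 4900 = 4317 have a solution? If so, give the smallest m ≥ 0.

gcd(1286, 4900) = 2, and 2 does not divide 4317.
So the congruence has no solution.

no solution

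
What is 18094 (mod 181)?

175

18094 = 99×181 + 175, so 18094 ≡ 175 (mod 181).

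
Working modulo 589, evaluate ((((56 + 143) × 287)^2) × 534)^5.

583

56 + 143 = 199
199 × 287 = 57113 ≡ 569 (mod 589)
(569)^2 ≡ 400 (mod 589)
400 × 534 = 213600 ≡ 382 (mod 589)
(382)^5 ≡ 583 (mod 589)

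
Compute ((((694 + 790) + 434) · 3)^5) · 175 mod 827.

694 + 790 = 1484 ≡ 657 (mod 827)
657 + 434 = 1091 ≡ 264 (mod 827)
264 · 3 = 792
(792)^5 ≡ 68 (mod 827)
68 · 175 = 11900 ≡ 322 (mod 827)

322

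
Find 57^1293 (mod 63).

By square-and-multiply:
57^1 ≡ 57 (mod 63)
57^2 ≡ 57^2 = 3249 ≡ 36 (mod 63)
57^4 ≡ 36^2 = 1296 ≡ 36 (mod 63)
57^8 ≡ 36^2 = 1296 ≡ 36 (mod 63)
57^16 ≡ 36^2 = 1296 ≡ 36 (mod 63)
57^32 ≡ 36^2 = 1296 ≡ 36 (mod 63)
57^64 ≡ 36^2 = 1296 ≡ 36 (mod 63)
57^128 ≡ 36^2 = 1296 ≡ 36 (mod 63)
57^256 ≡ 36^2 = 1296 ≡ 36 (mod 63)
57^512 ≡ 36^2 = 1296 ≡ 36 (mod 63)
57^1024 ≡ 36^2 = 1296 ≡ 36 (mod 63)
57^1293 = 57^1024 · 57^256 · 57^8 · 57^4 · 57^1 ≡ 36 · 36 · 36 · 36 · 57 (mod 63).
Accumulate the product:
36 · 36 = 1296 ≡ 36
36 · 36 = 1296 ≡ 36
36 · 36 = 1296 ≡ 36
36 · 57 = 2052 ≡ 36

36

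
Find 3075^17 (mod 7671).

279

By square-and-multiply:
17 in binary is 10001, i.e. 17 = 16 + 1.
3075^1 ≡ 3075 (mod 7671)
3075^2 ≡ 3075^2 = 9455625 ≡ 4953 (mod 7671)
3075^4 ≡ 4953^2 = 24532209 ≡ 351 (mod 7671)
3075^8 ≡ 351^2 = 123201 ≡ 465 (mod 7671)
3075^16 ≡ 465^2 = 216225 ≡ 1437 (mod 7671)
3075^17 = 3075^16 · 3075^1 ≡ 1437 · 3075 (mod 7671).
1437 · 3075 = 4418775 ≡ 279 (mod 7671).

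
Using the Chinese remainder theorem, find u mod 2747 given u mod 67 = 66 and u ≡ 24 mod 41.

67⁻¹ mod 41: 67*30 ≡ 1 (mod 41), so 67⁻¹ ≡ 30.
u = 66 + 67*((24 − 66)*30 mod 41) = 66 + 67*11 = 803.
Check: 803 mod 67 = 66, 803 mod 41 = 24. ✓

803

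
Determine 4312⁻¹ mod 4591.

By the extended Euclidean algorithm:
4591 = 1*4312 + 279
4312 = 15*279 + 127
279 = 2*127 + 25
127 = 5*25 + 2
25 = 12*2 + 1
2 = 2*1 + 0
gcd(4312, 4591) = 1, so the inverse exists.
Bézout: 1 = 2071*4591 − 2205*4312.
So 4312⁻¹ ≡ −2205 ≡ 2386 (mod 4591).

2386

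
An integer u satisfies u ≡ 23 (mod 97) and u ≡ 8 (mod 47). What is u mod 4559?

97⁻¹ mod 47: 97×16 ≡ 1 (mod 47), so 97⁻¹ ≡ 16.
u = 23 + 97×((8 − 23)×16 mod 47) = 23 + 97×42 = 4097.
Check: 4097 mod 97 = 23, 4097 mod 47 = 8. ✓

4097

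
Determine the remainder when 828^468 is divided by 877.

850

468 in binary is 111010100, i.e. 468 = 256 + 128 + 64 + 16 + 4.
828^1 ≡ 828 (mod 877)
828^2 ≡ 828^2 = 685584 ≡ 647 (mod 877)
828^4 ≡ 647^2 = 418609 ≡ 280 (mod 877)
828^8 ≡ 280^2 = 78400 ≡ 347 (mod 877)
828^16 ≡ 347^2 = 120409 ≡ 260 (mod 877)
828^32 ≡ 260^2 = 67600 ≡ 71 (mod 877)
828^64 ≡ 71^2 = 5041 ≡ 656 (mod 877)
828^128 ≡ 656^2 = 430336 ≡ 606 (mod 877)
828^256 ≡ 606^2 = 367236 ≡ 650 (mod 877)
828^468 = 828^256 × 828^128 × 828^64 × 828^16 × 828^4 ≡ 650 × 606 × 656 × 260 × 280 (mod 877).
Accumulate the product:
650 × 606 = 393900 ≡ 127
127 × 656 = 83312 ≡ 874
874 × 260 = 227240 ≡ 97
97 × 280 = 27160 ≡ 850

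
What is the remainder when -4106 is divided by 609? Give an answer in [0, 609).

-4106 = -7·609 + 157, so -4106 ≡ 157 (mod 609).

157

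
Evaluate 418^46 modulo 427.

By square-and-multiply:
46 in binary is 101110, i.e. 46 = 32 + 8 + 4 + 2.
418^1 ≡ 418 (mod 427)
418^2 ≡ 418^2 = 174724 ≡ 81 (mod 427)
418^4 ≡ 81^2 = 6561 ≡ 156 (mod 427)
418^8 ≡ 156^2 = 24336 ≡ 424 (mod 427)
418^16 ≡ 424^2 = 179776 ≡ 9 (mod 427)
418^32 ≡ 9^2 = 81 (mod 427)
418^46 = 418^32 · 418^8 · 418^4 · 418^2 ≡ 81 · 424 · 156 · 81 (mod 427).
Accumulate the product:
81 · 424 = 34344 ≡ 184
184 · 156 = 28704 ≡ 95
95 · 81 = 7695 ≡ 9

9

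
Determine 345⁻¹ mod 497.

291

497 = 1*345 + 152
345 = 2*152 + 41
152 = 3*41 + 29
41 = 1*29 + 12
29 = 2*12 + 5
12 = 2*5 + 2
5 = 2*2 + 1
2 = 2*1 + 0
gcd(345, 497) = 1, so the inverse exists.
Back-substitute for 1:
1 = 1*5 − 2*2
  = −2*12 + 5*5
  = 5*29 − 12*12
  = −12*41 + 17*29
  = 17*152 − 63*41
  = −63*345 + 143*152
  = 143*497 − 206*345
So 345⁻¹ ≡ −206 ≡ 291 (mod 497).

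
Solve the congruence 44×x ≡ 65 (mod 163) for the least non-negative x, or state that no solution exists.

gcd(44, 163) = 1, so a unique solution mod 163 exists.
44⁻¹ ≡ 63 (mod 163).
x ≡ 63×65 ≡ 20 (mod 163).

20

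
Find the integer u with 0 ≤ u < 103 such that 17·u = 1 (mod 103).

97

Apply the Euclidean algorithm and back-substitute:
103 = 6*17 + 1
17 = 17*1 + 0
gcd(17, 103) = 1, so the inverse exists.
Back-substitute for 1:
1 = 1*103 − 6*17
So 17⁻¹ ≡ −6 ≡ 97 (mod 103).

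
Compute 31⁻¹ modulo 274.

Apply the Euclidean algorithm and back-substitute:
274 = 8×31 + 26
31 = 1×26 + 5
26 = 5×5 + 1
5 = 5×1 + 0
gcd(31, 274) = 1, so the inverse exists.
Bézout: 1 = 6×274 − 53×31.
So 31⁻¹ ≡ −53 ≡ 221 (mod 274).

221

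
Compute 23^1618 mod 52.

Compute successive squares:
1618 in binary is 11001010010, i.e. 1618 = 1024 + 512 + 64 + 16 + 2.
23^1 ≡ 23 (mod 52)
23^2 ≡ 23^2 = 529 ≡ 9 (mod 52)
23^4 ≡ 9^2 = 81 ≡ 29 (mod 52)
23^8 ≡ 29^2 = 841 ≡ 9 (mod 52)
23^16 ≡ 9^2 = 81 ≡ 29 (mod 52)
23^32 ≡ 29^2 = 841 ≡ 9 (mod 52)
23^64 ≡ 9^2 = 81 ≡ 29 (mod 52)
23^128 ≡ 29^2 = 841 ≡ 9 (mod 52)
23^256 ≡ 9^2 = 81 ≡ 29 (mod 52)
23^512 ≡ 29^2 = 841 ≡ 9 (mod 52)
23^1024 ≡ 9^2 = 81 ≡ 29 (mod 52)
23^1618 = 23^1024 × 23^512 × 23^64 × 23^16 × 23^2 ≡ 29 × 9 × 29 × 29 × 9 (mod 52).
Accumulate the product:
29 × 9 = 261 ≡ 1
1 × 29 = 29
29 × 29 = 841 ≡ 9
9 × 9 = 81 ≡ 29

29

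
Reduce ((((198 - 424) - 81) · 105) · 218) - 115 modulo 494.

198 - 424 = -226 ≡ 268 (mod 494)
268 - 81 = 187
187 · 105 = 19635 ≡ 369 (mod 494)
369 · 218 = 80442 ≡ 414 (mod 494)
414 - 115 = 299

299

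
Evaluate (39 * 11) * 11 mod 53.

39 * 11 = 429 ≡ 5 (mod 53)
5 * 11 = 55 ≡ 2 (mod 53)

2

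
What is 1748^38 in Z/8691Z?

3604

Using repeated squaring:
1748^1 ≡ 1748 (mod 8691)
1748^2 ≡ 1748^2 = 3055504 ≡ 4963 (mod 8691)
1748^4 ≡ 4963^2 = 24631369 ≡ 1075 (mod 8691)
1748^8 ≡ 1075^2 = 1155625 ≡ 8413 (mod 8691)
1748^16 ≡ 8413^2 = 70778569 ≡ 7756 (mod 8691)
1748^32 ≡ 7756^2 = 60155536 ≡ 5125 (mod 8691)
1748^38 = 1748^32 · 1748^4 · 1748^2 ≡ 5125 · 1075 · 4963 (mod 8691).
Accumulate the product:
5125 · 1075 = 5509375 ≡ 7972
7972 · 4963 = 39565036 ≡ 3604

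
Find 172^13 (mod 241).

132

Compute successive squares:
172^1 ≡ 172 (mod 241)
172^2 ≡ 172^2 = 29584 ≡ 182 (mod 241)
172^4 ≡ 182^2 = 33124 ≡ 107 (mod 241)
172^8 ≡ 107^2 = 11449 ≡ 122 (mod 241)
172^13 = 172^8 * 172^4 * 172^1 ≡ 122 * 107 * 172 (mod 241).
Accumulate the product:
122 * 107 = 13054 ≡ 40
40 * 172 = 6880 ≡ 132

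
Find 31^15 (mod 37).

6

Using repeated squaring:
15 in binary is 1111, i.e. 15 = 8 + 4 + 2 + 1.
31^1 ≡ 31 (mod 37)
31^2 ≡ 31^2 = 961 ≡ 36 (mod 37)
31^4 ≡ 36^2 = 1296 ≡ 1 (mod 37)
31^8 ≡ 1^2 = 1 (mod 37)
31^15 = 31^8 × 31^4 × 31^2 × 31^1 ≡ 1 × 1 × 36 × 31 (mod 37).
Accumulate the product:
1 × 1 = 1
1 × 36 = 36
36 × 31 = 1116 ≡ 6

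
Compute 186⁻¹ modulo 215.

215 = 1·186 + 29
186 = 6·29 + 12
29 = 2·12 + 5
12 = 2·5 + 2
5 = 2·2 + 1
2 = 2·1 + 0
gcd(186, 215) = 1, so the inverse exists.
Bézout: 1 = 77·215 − 89·186.
So 186⁻¹ ≡ −89 ≡ 126 (mod 215).

126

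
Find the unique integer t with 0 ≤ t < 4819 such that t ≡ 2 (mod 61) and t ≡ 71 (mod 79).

61⁻¹ mod 79: 61×57 ≡ 1 (mod 79), so 61⁻¹ ≡ 57.
t = 2 + 61×((71 − 2)×57 mod 79) = 2 + 61×62 = 3784.
Check: 3784 mod 61 = 2, 3784 mod 79 = 71. ✓

3784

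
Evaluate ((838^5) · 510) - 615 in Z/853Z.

(838)^5 ≡ 648 (mod 853)
648 · 510 = 330480 ≡ 369 (mod 853)
369 - 615 = -246 ≡ 607 (mod 853)

607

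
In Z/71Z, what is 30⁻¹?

Run the extended Euclidean algorithm:
71 = 2*30 + 11
30 = 2*11 + 8
11 = 1*8 + 3
8 = 2*3 + 2
3 = 1*2 + 1
2 = 2*1 + 0
gcd(30, 71) = 1, so the inverse exists.
Back-substitute for 1:
1 = 1*3 − 1*2
  = −1*8 + 3*3
  = 3*11 − 4*8
  = −4*30 + 11*11
  = 11*71 − 26*30
So 30⁻¹ ≡ −26 ≡ 45 (mod 71).

45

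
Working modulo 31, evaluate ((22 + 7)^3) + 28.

22 + 7 = 29
(29)^3 ≡ 23 (mod 31)
23 + 28 = 51 ≡ 20 (mod 31)

20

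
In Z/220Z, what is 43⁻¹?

By the extended Euclidean algorithm:
220 = 5·43 + 5
43 = 8·5 + 3
5 = 1·3 + 2
3 = 1·2 + 1
2 = 2·1 + 0
gcd(43, 220) = 1, so the inverse exists.
Bézout: 1 = −17·220 + 87·43.
So 43⁻¹ ≡ 87 (mod 220).

87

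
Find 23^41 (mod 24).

41 in binary is 101001, i.e. 41 = 32 + 8 + 1.
23^1 ≡ 23 (mod 24)
23^2 ≡ 23^2 = 529 ≡ 1 (mod 24)
23^4 ≡ 1^2 = 1 (mod 24)
23^8 ≡ 1^2 = 1 (mod 24)
23^16 ≡ 1^2 = 1 (mod 24)
23^32 ≡ 1^2 = 1 (mod 24)
23^41 = 23^32 × 23^8 × 23^1 ≡ 1 × 1 × 23 (mod 24).
Accumulate the product:
1 × 1 = 1
1 × 23 = 23

23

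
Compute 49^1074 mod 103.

Compute successive squares:
1074 in binary is 10000110010, i.e. 1074 = 1024 + 32 + 16 + 2.
49^1 ≡ 49 (mod 103)
49^2 ≡ 49^2 = 2401 ≡ 32 (mod 103)
49^4 ≡ 32^2 = 1024 ≡ 97 (mod 103)
49^8 ≡ 97^2 = 9409 ≡ 36 (mod 103)
49^16 ≡ 36^2 = 1296 ≡ 60 (mod 103)
49^32 ≡ 60^2 = 3600 ≡ 98 (mod 103)
49^64 ≡ 98^2 = 9604 ≡ 25 (mod 103)
49^128 ≡ 25^2 = 625 ≡ 7 (mod 103)
49^256 ≡ 7^2 = 49 (mod 103)
49^512 ≡ 49^2 = 2401 ≡ 32 (mod 103)
49^1024 ≡ 32^2 = 1024 ≡ 97 (mod 103)
49^1074 = 49^1024 * 49^32 * 49^16 * 49^2 ≡ 97 * 98 * 60 * 32 (mod 103).
Accumulate the product:
97 * 98 = 9506 ≡ 30
30 * 60 = 1800 ≡ 49
49 * 32 = 1568 ≡ 23

23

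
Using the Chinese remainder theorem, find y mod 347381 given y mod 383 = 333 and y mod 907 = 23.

383⁻¹ mod 907: 383·476 ≡ 1 (mod 907), so 383⁻¹ ≡ 476.
y = 333 + 383·((23 − 333)·476 mod 907) = 333 + 383·281 = 107956.
Check: 107956 mod 383 = 333, 107956 mod 907 = 23. ✓

107956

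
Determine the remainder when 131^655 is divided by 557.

655 in binary is 1010001111, i.e. 655 = 512 + 128 + 8 + 4 + 2 + 1.
131^1 ≡ 131 (mod 557)
131^2 ≡ 131^2 = 17161 ≡ 451 (mod 557)
131^4 ≡ 451^2 = 203401 ≡ 96 (mod 557)
131^8 ≡ 96^2 = 9216 ≡ 304 (mod 557)
131^16 ≡ 304^2 = 92416 ≡ 511 (mod 557)
131^32 ≡ 511^2 = 261121 ≡ 445 (mod 557)
131^64 ≡ 445^2 = 198025 ≡ 290 (mod 557)
131^128 ≡ 290^2 = 84100 ≡ 550 (mod 557)
131^256 ≡ 550^2 = 302500 ≡ 49 (mod 557)
131^512 ≡ 49^2 = 2401 ≡ 173 (mod 557)
131^655 = 131^512 * 131^128 * 131^8 * 131^4 * 131^2 * 131^1 ≡ 173 * 550 * 304 * 96 * 451 * 131 (mod 557).
Accumulate the product:
173 * 550 = 95150 ≡ 460
460 * 304 = 139840 ≡ 33
33 * 96 = 3168 ≡ 383
383 * 451 = 172733 ≡ 63
63 * 131 = 8253 ≡ 455

455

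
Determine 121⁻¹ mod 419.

By the extended Euclidean algorithm:
419 = 3·121 + 56
121 = 2·56 + 9
56 = 6·9 + 2
9 = 4·2 + 1
2 = 2·1 + 0
gcd(121, 419) = 1, so the inverse exists.
Back-substitute for 1:
1 = 1·9 − 4·2
  = −4·56 + 25·9
  = 25·121 − 54·56
  = −54·419 + 187·121
So 121⁻¹ ≡ 187 (mod 419).

187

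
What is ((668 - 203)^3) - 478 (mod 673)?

668 - 203 = 465
(465)^3 ≡ 444 (mod 673)
444 - 478 = -34 ≡ 639 (mod 673)

639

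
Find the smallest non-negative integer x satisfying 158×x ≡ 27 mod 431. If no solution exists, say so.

52

gcd(158, 431) = 1, so a unique solution mod 431 exists.
158⁻¹ ≡ 401 (mod 431).
x ≡ 401×27 ≡ 52 (mod 431).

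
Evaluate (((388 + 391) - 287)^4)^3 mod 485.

241

388 + 391 = 779 ≡ 294 (mod 485)
294 - 287 = 7
(7)^4 ≡ 461 (mod 485)
(461)^3 ≡ 241 (mod 485)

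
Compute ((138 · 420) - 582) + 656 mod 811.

453

138 · 420 = 57960 ≡ 379 (mod 811)
379 - 582 = -203 ≡ 608 (mod 811)
608 + 656 = 1264 ≡ 453 (mod 811)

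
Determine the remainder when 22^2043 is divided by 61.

By square-and-multiply:
2043 in binary is 11111111011, i.e. 2043 = 1024 + 512 + 256 + 128 + 64 + 32 + 16 + 8 + 2 + 1.
22^1 ≡ 22 (mod 61)
22^2 ≡ 22^2 = 484 ≡ 57 (mod 61)
22^4 ≡ 57^2 = 3249 ≡ 16 (mod 61)
22^8 ≡ 16^2 = 256 ≡ 12 (mod 61)
22^16 ≡ 12^2 = 144 ≡ 22 (mod 61)
22^32 ≡ 22^2 = 484 ≡ 57 (mod 61)
22^64 ≡ 57^2 = 3249 ≡ 16 (mod 61)
22^128 ≡ 16^2 = 256 ≡ 12 (mod 61)
22^256 ≡ 12^2 = 144 ≡ 22 (mod 61)
22^512 ≡ 22^2 = 484 ≡ 57 (mod 61)
22^1024 ≡ 57^2 = 3249 ≡ 16 (mod 61)
22^2043 = 22^1024 · 22^512 · 22^256 · 22^128 · 22^64 · 22^32 · 22^16 · 22^8 · 22^2 · 22^1 ≡ 16 · 57 · 22 · 12 · 16 · 57 · 22 · 12 · 57 · 22 (mod 61).
Accumulate the product:
16 · 57 = 912 ≡ 58
58 · 22 = 1276 ≡ 56
56 · 12 = 672 ≡ 1
1 · 16 = 16
16 · 57 = 912 ≡ 58
58 · 22 = 1276 ≡ 56
56 · 12 = 672 ≡ 1
1 · 57 = 57
57 · 22 = 1254 ≡ 34

34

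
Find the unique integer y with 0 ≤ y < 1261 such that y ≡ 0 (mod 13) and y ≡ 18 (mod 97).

13⁻¹ mod 97: 13×15 ≡ 1 (mod 97), so 13⁻¹ ≡ 15.
y = 0 + 13×((18 − 0)×15 mod 97) = 0 + 13×76 = 988.

988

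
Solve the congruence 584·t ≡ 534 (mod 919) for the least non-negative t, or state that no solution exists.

879

gcd(584, 919) = 1, so a unique solution mod 919 exists.
584⁻¹ ≡ 203 (mod 919).
t ≡ 203·534 ≡ 879 (mod 919).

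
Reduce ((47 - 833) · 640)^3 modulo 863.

761

47 - 833 = -786 ≡ 77 (mod 863)
77 · 640 = 49280 ≡ 89 (mod 863)
(89)^3 ≡ 761 (mod 863)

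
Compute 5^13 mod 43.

13 in binary is 1101, i.e. 13 = 8 + 4 + 1.
5^1 ≡ 5 (mod 43)
5^2 ≡ 5^2 = 25 (mod 43)
5^4 ≡ 25^2 = 625 ≡ 23 (mod 43)
5^8 ≡ 23^2 = 529 ≡ 13 (mod 43)
5^13 = 5^8 · 5^4 · 5^1 ≡ 13 · 23 · 5 (mod 43).
Accumulate the product:
13 · 23 = 299 ≡ 41
41 · 5 = 205 ≡ 33

33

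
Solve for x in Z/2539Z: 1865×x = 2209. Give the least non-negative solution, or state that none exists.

gcd(1865, 2539) = 1, so a unique solution mod 2539 exists.
1865⁻¹ ≡ 1601 (mod 2539).
x ≡ 1601×2209 ≡ 2321 (mod 2539).

2321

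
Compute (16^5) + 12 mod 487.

77

(16)^5 ≡ 65 (mod 487)
65 + 12 = 77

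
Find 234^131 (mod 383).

285

Compute successive squares:
131 in binary is 10000011, i.e. 131 = 128 + 2 + 1.
234^1 ≡ 234 (mod 383)
234^2 ≡ 234^2 = 54756 ≡ 370 (mod 383)
234^4 ≡ 370^2 = 136900 ≡ 169 (mod 383)
234^8 ≡ 169^2 = 28561 ≡ 219 (mod 383)
234^16 ≡ 219^2 = 47961 ≡ 86 (mod 383)
234^32 ≡ 86^2 = 7396 ≡ 119 (mod 383)
234^64 ≡ 119^2 = 14161 ≡ 373 (mod 383)
234^128 ≡ 373^2 = 139129 ≡ 100 (mod 383)
234^131 = 234^128 · 234^2 · 234^1 ≡ 100 · 370 · 234 (mod 383).
Accumulate the product:
100 · 370 = 37000 ≡ 232
232 · 234 = 54288 ≡ 285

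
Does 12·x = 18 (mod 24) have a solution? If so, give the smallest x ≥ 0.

no solution

gcd(12, 24) = 12, and 12 does not divide 18.
So the congruence has no solution.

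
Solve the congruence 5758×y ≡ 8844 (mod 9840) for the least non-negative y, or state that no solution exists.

gcd(5758, 9840) = 2, and 2 | 8844, so solutions exist.
Divide through by 2: 2879×y ≡ 4422 (mod 4920).
2879⁻¹ ≡ 3599 (mod 4920).
y ≡ 3599×4422 ≡ 3498 (mod 4920).
The smallest non-negative solution is y = 3498.

3498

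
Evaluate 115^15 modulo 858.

265

15 in binary is 1111, i.e. 15 = 8 + 4 + 2 + 1.
115^1 ≡ 115 (mod 858)
115^2 ≡ 115^2 = 13225 ≡ 355 (mod 858)
115^4 ≡ 355^2 = 126025 ≡ 757 (mod 858)
115^8 ≡ 757^2 = 573049 ≡ 763 (mod 858)
115^15 = 115^8 * 115^4 * 115^2 * 115^1 ≡ 763 * 757 * 355 * 115 (mod 858).
Accumulate the product:
763 * 757 = 577591 ≡ 157
157 * 355 = 55735 ≡ 823
823 * 115 = 94645 ≡ 265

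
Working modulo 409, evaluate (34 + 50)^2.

34 + 50 = 84
(84)^2 ≡ 103 (mod 409)

103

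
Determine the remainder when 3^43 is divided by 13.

3

Compute successive squares:
43 in binary is 101011, i.e. 43 = 32 + 8 + 2 + 1.
3^1 ≡ 3 (mod 13)
3^2 ≡ 3^2 = 9 (mod 13)
3^4 ≡ 9^2 = 81 ≡ 3 (mod 13)
3^8 ≡ 3^2 = 9 (mod 13)
3^16 ≡ 9^2 = 81 ≡ 3 (mod 13)
3^32 ≡ 3^2 = 9 (mod 13)
3^43 = 3^32 · 3^8 · 3^2 · 3^1 ≡ 9 · 9 · 9 · 3 (mod 13).
Accumulate the product:
9 · 9 = 81 ≡ 3
3 · 9 = 27 ≡ 1
1 · 3 = 3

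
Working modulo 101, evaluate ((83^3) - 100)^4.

80

(83)^3 ≡ 26 (mod 101)
26 - 100 = -74 ≡ 27 (mod 101)
(27)^4 ≡ 80 (mod 101)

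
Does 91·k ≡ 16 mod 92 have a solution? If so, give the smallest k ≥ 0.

76

gcd(91, 92) = 1, so a unique solution mod 92 exists.
91⁻¹ ≡ 91 (mod 92).
k ≡ 91·16 ≡ 76 (mod 92).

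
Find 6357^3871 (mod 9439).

3871 in binary is 111100011111, i.e. 3871 = 2048 + 1024 + 512 + 256 + 16 + 8 + 4 + 2 + 1.
6357^1 ≡ 6357 (mod 9439)
6357^2 ≡ 6357^2 = 40411449 ≡ 3090 (mod 9439)
6357^4 ≡ 3090^2 = 9548100 ≡ 5271 (mod 9439)
6357^8 ≡ 5271^2 = 27783441 ≡ 4464 (mod 9439)
6357^16 ≡ 4464^2 = 19927296 ≡ 1567 (mod 9439)
6357^32 ≡ 1567^2 = 2455489 ≡ 1349 (mod 9439)
6357^64 ≡ 1349^2 = 1819801 ≡ 7513 (mod 9439)
6357^128 ≡ 7513^2 = 56445169 ≡ 9388 (mod 9439)
6357^256 ≡ 9388^2 = 88134544 ≡ 2601 (mod 9439)
6357^512 ≡ 2601^2 = 6765201 ≡ 6877 (mod 9439)
6357^1024 ≡ 6877^2 = 47293129 ≡ 3739 (mod 9439)
6357^2048 ≡ 3739^2 = 13980121 ≡ 962 (mod 9439)
6357^3871 = 6357^2048 · 6357^1024 · 6357^512 · 6357^256 · 6357^16 · 6357^8 · 6357^4 · 6357^2 · 6357^1 ≡ 962 · 3739 · 6877 · 2601 · 1567 · 4464 · 5271 · 3090 · 6357 (mod 9439).
Accumulate the product:
962 · 3739 = 3596918 ≡ 659
659 · 6877 = 4531943 ≡ 1223
1223 · 2601 = 3181023 ≡ 80
80 · 1567 = 125360 ≡ 2653
2653 · 4464 = 11842992 ≡ 6486
6486 · 5271 = 34187706 ≡ 9087
9087 · 3090 = 28078830 ≡ 7244
7244 · 6357 = 46050108 ≡ 6666

6666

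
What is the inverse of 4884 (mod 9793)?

5484

9793 = 2×4884 + 25
4884 = 195×25 + 9
25 = 2×9 + 7
9 = 1×7 + 2
7 = 3×2 + 1
2 = 2×1 + 0
gcd(4884, 9793) = 1, so the inverse exists.
Bézout: 1 = 2149×9793 − 4309×4884.
So 4884⁻¹ ≡ −4309 ≡ 5484 (mod 9793).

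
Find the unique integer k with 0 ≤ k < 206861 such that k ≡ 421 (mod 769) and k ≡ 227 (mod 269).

769⁻¹ mod 269: 769×92 ≡ 1 (mod 269), so 769⁻¹ ≡ 92.
k = 421 + 769×((227 − 421)×92 mod 269) = 421 + 769×175 = 134996.

134996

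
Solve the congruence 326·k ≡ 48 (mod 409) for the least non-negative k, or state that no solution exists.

gcd(326, 409) = 1, so a unique solution mod 409 exists.
326⁻¹ ≡ 340 (mod 409).
k ≡ 340·48 ≡ 369 (mod 409).

369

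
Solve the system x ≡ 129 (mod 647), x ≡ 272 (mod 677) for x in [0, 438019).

274457

647⁻¹ mod 677: 647·519 ≡ 1 (mod 677), so 647⁻¹ ≡ 519.
x = 129 + 647·((272 − 129)·519 mod 677) = 129 + 647·424 = 274457.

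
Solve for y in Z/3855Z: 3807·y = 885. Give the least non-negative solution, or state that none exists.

865

gcd(3807, 3855) = 3, and 3 | 885, so solutions exist.
Divide through by 3: 1269·y mod 1285 = 295.
1269⁻¹ ≡ 1044 (mod 1285).
y ≡ 1044·295 ≡ 865 (mod 1285).
The smallest non-negative solution is y = 865.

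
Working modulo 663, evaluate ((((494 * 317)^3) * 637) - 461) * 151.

494 * 317 = 156598 ≡ 130 (mod 663)
(130)^3 ≡ 481 (mod 663)
481 * 637 = 306397 ≡ 91 (mod 663)
91 - 461 = -370 ≡ 293 (mod 663)
293 * 151 = 44243 ≡ 485 (mod 663)

485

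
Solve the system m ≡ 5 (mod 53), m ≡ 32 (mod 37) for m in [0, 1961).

53⁻¹ mod 37: 53·7 ≡ 1 (mod 37), so 53⁻¹ ≡ 7.
m = 5 + 53·((32 − 5)·7 mod 37) = 5 + 53·4 = 217.

217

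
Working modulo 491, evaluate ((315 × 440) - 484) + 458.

112

315 × 440 = 138600 ≡ 138 (mod 491)
138 - 484 = -346 ≡ 145 (mod 491)
145 + 458 = 603 ≡ 112 (mod 491)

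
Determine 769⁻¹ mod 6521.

Run the extended Euclidean algorithm:
6521 = 8·769 + 369
769 = 2·369 + 31
369 = 11·31 + 28
31 = 1·28 + 3
28 = 9·3 + 1
3 = 3·1 + 0
gcd(769, 6521) = 1, so the inverse exists.
Bézout: 1 = 248·6521 − 2103·769.
So 769⁻¹ ≡ −2103 ≡ 4418 (mod 6521).

4418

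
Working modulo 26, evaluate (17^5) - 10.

(17)^5 ≡ 23 (mod 26)
23 - 10 = 13

13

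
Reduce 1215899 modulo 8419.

3563

1215899 = 144·8419 + 3563, so 1215899 ≡ 3563 (mod 8419).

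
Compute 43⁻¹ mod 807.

244

Apply the Euclidean algorithm and back-substitute:
807 = 18*43 + 33
43 = 1*33 + 10
33 = 3*10 + 3
10 = 3*3 + 1
3 = 3*1 + 0
gcd(43, 807) = 1, so the inverse exists.
Bézout: 1 = −13*807 + 244*43.
So 43⁻¹ ≡ 244 (mod 807).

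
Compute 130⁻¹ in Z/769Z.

Run the extended Euclidean algorithm:
769 = 5·130 + 119
130 = 1·119 + 11
119 = 10·11 + 9
11 = 1·9 + 2
9 = 4·2 + 1
2 = 2·1 + 0
gcd(130, 769) = 1, so the inverse exists.
Bézout: 1 = 59·769 − 349·130.
So 130⁻¹ ≡ −349 ≡ 420 (mod 769).

420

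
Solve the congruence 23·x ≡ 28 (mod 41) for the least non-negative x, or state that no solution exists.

3

gcd(23, 41) = 1, so a unique solution mod 41 exists.
23⁻¹ ≡ 25 (mod 41).
x ≡ 25·28 ≡ 3 (mod 41).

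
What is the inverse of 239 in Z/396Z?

227

By the extended Euclidean algorithm:
396 = 1·239 + 157
239 = 1·157 + 82
157 = 1·82 + 75
82 = 1·75 + 7
75 = 10·7 + 5
7 = 1·5 + 2
5 = 2·2 + 1
2 = 2·1 + 0
gcd(239, 396) = 1, so the inverse exists.
Back-substitute for 1:
1 = 1·5 − 2·2
  = −2·7 + 3·5
  = 3·75 − 32·7
  = −32·82 + 35·75
  = 35·157 − 67·82
  = −67·239 + 102·157
  = 102·396 − 169·239
So 239⁻¹ ≡ −169 ≡ 227 (mod 396).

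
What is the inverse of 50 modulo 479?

297

479 = 9×50 + 29
50 = 1×29 + 21
29 = 1×21 + 8
21 = 2×8 + 5
8 = 1×5 + 3
5 = 1×3 + 2
3 = 1×2 + 1
2 = 2×1 + 0
gcd(50, 479) = 1, so the inverse exists.
Bézout: 1 = 19×479 − 182×50.
So 50⁻¹ ≡ −182 ≡ 297 (mod 479).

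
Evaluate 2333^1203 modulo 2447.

554

1203 in binary is 10010110011, i.e. 1203 = 1024 + 128 + 32 + 16 + 2 + 1.
2333^1 ≡ 2333 (mod 2447)
2333^2 ≡ 2333^2 = 5442889 ≡ 761 (mod 2447)
2333^4 ≡ 761^2 = 579121 ≡ 1629 (mod 2447)
2333^8 ≡ 1629^2 = 2653641 ≡ 1093 (mod 2447)
2333^16 ≡ 1093^2 = 1194649 ≡ 513 (mod 2447)
2333^32 ≡ 513^2 = 263169 ≡ 1340 (mod 2447)
2333^64 ≡ 1340^2 = 1795600 ≡ 1949 (mod 2447)
2333^128 ≡ 1949^2 = 3798601 ≡ 857 (mod 2447)
2333^256 ≡ 857^2 = 734449 ≡ 349 (mod 2447)
2333^512 ≡ 349^2 = 121801 ≡ 1898 (mod 2447)
2333^1024 ≡ 1898^2 = 3602404 ≡ 420 (mod 2447)
2333^1203 = 2333^1024 * 2333^128 * 2333^32 * 2333^16 * 2333^2 * 2333^1 ≡ 420 * 857 * 1340 * 513 * 761 * 2333 (mod 2447).
Accumulate the product:
420 * 857 = 359940 ≡ 231
231 * 1340 = 309540 ≡ 1218
1218 * 513 = 624834 ≡ 849
849 * 761 = 646089 ≡ 81
81 * 2333 = 188973 ≡ 554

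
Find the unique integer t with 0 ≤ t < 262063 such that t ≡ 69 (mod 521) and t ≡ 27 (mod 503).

521⁻¹ mod 503: 521*28 ≡ 1 (mod 503), so 521⁻¹ ≡ 28.
t = 69 + 521*((27 − 69)*28 mod 503) = 69 + 521*333 = 173562.
Check: 173562 mod 521 = 69, 173562 mod 503 = 27. ✓

173562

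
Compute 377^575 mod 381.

Compute successive squares:
575 in binary is 1000111111, i.e. 575 = 512 + 32 + 16 + 8 + 4 + 2 + 1.
377^1 ≡ 377 (mod 381)
377^2 ≡ 377^2 = 142129 ≡ 16 (mod 381)
377^4 ≡ 16^2 = 256 (mod 381)
377^8 ≡ 256^2 = 65536 ≡ 4 (mod 381)
377^16 ≡ 4^2 = 16 (mod 381)
377^32 ≡ 16^2 = 256 (mod 381)
377^64 ≡ 256^2 = 65536 ≡ 4 (mod 381)
377^128 ≡ 4^2 = 16 (mod 381)
377^256 ≡ 16^2 = 256 (mod 381)
377^512 ≡ 256^2 = 65536 ≡ 4 (mod 381)
377^575 = 377^512 · 377^32 · 377^16 · 377^8 · 377^4 · 377^2 · 377^1 ≡ 4 · 256 · 16 · 4 · 256 · 16 · 377 (mod 381).
Accumulate the product:
4 · 256 = 1024 ≡ 262
262 · 16 = 4192 ≡ 1
1 · 4 = 4
4 · 256 = 1024 ≡ 262
262 · 16 = 4192 ≡ 1
1 · 377 = 377

377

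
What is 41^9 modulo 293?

41^1 ≡ 41 (mod 293)
41^2 ≡ 41^2 = 1681 ≡ 216 (mod 293)
41^4 ≡ 216^2 = 46656 ≡ 69 (mod 293)
41^8 ≡ 69^2 = 4761 ≡ 73 (mod 293)
41^9 = 41^8 * 41^1 ≡ 73 * 41 (mod 293).
73 * 41 = 2993 ≡ 63 (mod 293).

63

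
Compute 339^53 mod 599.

Using repeated squaring:
53 in binary is 110101, i.e. 53 = 32 + 16 + 4 + 1.
339^1 ≡ 339 (mod 599)
339^2 ≡ 339^2 = 114921 ≡ 512 (mod 599)
339^4 ≡ 512^2 = 262144 ≡ 381 (mod 599)
339^8 ≡ 381^2 = 145161 ≡ 203 (mod 599)
339^16 ≡ 203^2 = 41209 ≡ 477 (mod 599)
339^32 ≡ 477^2 = 227529 ≡ 508 (mod 599)
339^53 = 339^32 * 339^16 * 339^4 * 339^1 ≡ 508 * 477 * 381 * 339 (mod 599).
Accumulate the product:
508 * 477 = 242316 ≡ 320
320 * 381 = 121920 ≡ 323
323 * 339 = 109497 ≡ 479

479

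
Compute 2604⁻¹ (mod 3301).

592

3301 = 1·2604 + 697
2604 = 3·697 + 513
697 = 1·513 + 184
513 = 2·184 + 145
184 = 1·145 + 39
145 = 3·39 + 28
39 = 1·28 + 11
28 = 2·11 + 6
11 = 1·6 + 5
6 = 1·5 + 1
5 = 5·1 + 0
gcd(2604, 3301) = 1, so the inverse exists.
Back-substitute for 1:
1 = 1·6 − 1·5
  = −1·11 + 2·6
  = 2·28 − 5·11
  = −5·39 + 7·28
  = 7·145 − 26·39
  = −26·184 + 33·145
  = 33·513 − 92·184
  = −92·697 + 125·513
  = 125·2604 − 467·697
  = −467·3301 + 592·2604
So 2604⁻¹ ≡ 592 (mod 3301).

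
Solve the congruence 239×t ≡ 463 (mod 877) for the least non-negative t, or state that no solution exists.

gcd(239, 877) = 1, so a unique solution mod 877 exists.
239⁻¹ ≡ 433 (mod 877).
t ≡ 433×463 ≡ 523 (mod 877).

523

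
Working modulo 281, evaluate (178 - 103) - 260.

96

178 - 103 = 75
75 - 260 = -185 ≡ 96 (mod 281)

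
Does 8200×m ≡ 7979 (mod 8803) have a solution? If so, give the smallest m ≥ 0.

6235

gcd(8200, 8803) = 1, so a unique solution mod 8803 exists.
8200⁻¹ ≡ 6584 (mod 8803).
m ≡ 6584×7979 ≡ 6235 (mod 8803).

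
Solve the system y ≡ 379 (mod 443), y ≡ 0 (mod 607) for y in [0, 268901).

443⁻¹ mod 607: 443×322 ≡ 1 (mod 607), so 443⁻¹ ≡ 322.
y = 379 + 443×((0 − 379)×322 mod 607) = 379 + 443×576 = 255547.

255547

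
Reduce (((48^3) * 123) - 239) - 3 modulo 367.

(48)^3 ≡ 125 (mod 367)
125 * 123 = 15375 ≡ 328 (mod 367)
328 - 239 = 89
89 - 3 = 86

86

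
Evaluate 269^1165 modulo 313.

1165 in binary is 10010001101, i.e. 1165 = 1024 + 128 + 8 + 4 + 1.
269^1 ≡ 269 (mod 313)
269^2 ≡ 269^2 = 72361 ≡ 58 (mod 313)
269^4 ≡ 58^2 = 3364 ≡ 234 (mod 313)
269^8 ≡ 234^2 = 54756 ≡ 294 (mod 313)
269^16 ≡ 294^2 = 86436 ≡ 48 (mod 313)
269^32 ≡ 48^2 = 2304 ≡ 113 (mod 313)
269^64 ≡ 113^2 = 12769 ≡ 249 (mod 313)
269^128 ≡ 249^2 = 62001 ≡ 27 (mod 313)
269^256 ≡ 27^2 = 729 ≡ 103 (mod 313)
269^512 ≡ 103^2 = 10609 ≡ 280 (mod 313)
269^1024 ≡ 280^2 = 78400 ≡ 150 (mod 313)
269^1165 = 269^1024 × 269^128 × 269^8 × 269^4 × 269^1 ≡ 150 × 27 × 294 × 234 × 269 (mod 313).
Accumulate the product:
150 × 27 = 4050 ≡ 294
294 × 294 = 86436 ≡ 48
48 × 234 = 11232 ≡ 277
277 × 269 = 74513 ≡ 19

19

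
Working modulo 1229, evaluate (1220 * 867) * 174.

1220 * 867 = 1057740 ≡ 800 (mod 1229)
800 * 174 = 139200 ≡ 323 (mod 1229)

323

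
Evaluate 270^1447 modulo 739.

270^1 ≡ 270 (mod 739)
270^2 ≡ 270^2 = 72900 ≡ 478 (mod 739)
270^4 ≡ 478^2 = 228484 ≡ 133 (mod 739)
270^8 ≡ 133^2 = 17689 ≡ 692 (mod 739)
270^16 ≡ 692^2 = 478864 ≡ 731 (mod 739)
270^32 ≡ 731^2 = 534361 ≡ 64 (mod 739)
270^64 ≡ 64^2 = 4096 ≡ 401 (mod 739)
270^128 ≡ 401^2 = 160801 ≡ 438 (mod 739)
270^256 ≡ 438^2 = 191844 ≡ 443 (mod 739)
270^512 ≡ 443^2 = 196249 ≡ 414 (mod 739)
270^1024 ≡ 414^2 = 171396 ≡ 687 (mod 739)
270^1447 = 270^1024 × 270^256 × 270^128 × 270^32 × 270^4 × 270^2 × 270^1 ≡ 687 × 443 × 438 × 64 × 133 × 478 × 270 (mod 739).
Accumulate the product:
687 × 443 = 304341 ≡ 612
612 × 438 = 268056 ≡ 538
538 × 64 = 34432 ≡ 438
438 × 133 = 58254 ≡ 612
612 × 478 = 292536 ≡ 631
631 × 270 = 170370 ≡ 400

400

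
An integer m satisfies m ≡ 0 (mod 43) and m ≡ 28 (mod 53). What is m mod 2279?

1247

43⁻¹ mod 53: 43×37 ≡ 1 (mod 53), so 43⁻¹ ≡ 37.
m = 0 + 43×((28 − 0)×37 mod 53) = 0 + 43×29 = 1247.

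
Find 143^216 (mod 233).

152

By square-and-multiply:
143^1 ≡ 143 (mod 233)
143^2 ≡ 143^2 = 20449 ≡ 178 (mod 233)
143^4 ≡ 178^2 = 31684 ≡ 229 (mod 233)
143^8 ≡ 229^2 = 52441 ≡ 16 (mod 233)
143^16 ≡ 16^2 = 256 ≡ 23 (mod 233)
143^32 ≡ 23^2 = 529 ≡ 63 (mod 233)
143^64 ≡ 63^2 = 3969 ≡ 8 (mod 233)
143^128 ≡ 8^2 = 64 (mod 233)
143^216 = 143^128 · 143^64 · 143^16 · 143^8 ≡ 64 · 8 · 23 · 16 (mod 233).
Accumulate the product:
64 · 8 = 512 ≡ 46
46 · 23 = 1058 ≡ 126
126 · 16 = 2016 ≡ 152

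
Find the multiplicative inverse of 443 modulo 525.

32

525 = 1·443 + 82
443 = 5·82 + 33
82 = 2·33 + 16
33 = 2·16 + 1
16 = 16·1 + 0
gcd(443, 525) = 1, so the inverse exists.
Bézout: 1 = −27·525 + 32·443.
So 443⁻¹ ≡ 32 (mod 525).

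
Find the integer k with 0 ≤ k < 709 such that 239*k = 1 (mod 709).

Apply the Euclidean algorithm and back-substitute:
709 = 2×239 + 231
239 = 1×231 + 8
231 = 28×8 + 7
8 = 1×7 + 1
7 = 7×1 + 0
gcd(239, 709) = 1, so the inverse exists.
Back-substitute for 1:
1 = 1×8 − 1×7
  = −1×231 + 29×8
  = 29×239 − 30×231
  = −30×709 + 89×239
So 239⁻¹ ≡ 89 (mod 709).

89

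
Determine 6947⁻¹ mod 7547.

1044

Run the extended Euclidean algorithm:
7547 = 1×6947 + 600
6947 = 11×600 + 347
600 = 1×347 + 253
347 = 1×253 + 94
253 = 2×94 + 65
94 = 1×65 + 29
65 = 2×29 + 7
29 = 4×7 + 1
7 = 7×1 + 0
gcd(6947, 7547) = 1, so the inverse exists.
Back-substitute for 1:
1 = 1×29 − 4×7
  = −4×65 + 9×29
  = 9×94 − 13×65
  = −13×253 + 35×94
  = 35×347 − 48×253
  = −48×600 + 83×347
  = 83×6947 − 961×600
  = −961×7547 + 1044×6947
So 6947⁻¹ ≡ 1044 (mod 7547).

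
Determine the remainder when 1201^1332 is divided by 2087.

1668

1332 in binary is 10100110100, i.e. 1332 = 1024 + 256 + 32 + 16 + 4.
1201^1 ≡ 1201 (mod 2087)
1201^2 ≡ 1201^2 = 1442401 ≡ 284 (mod 2087)
1201^4 ≡ 284^2 = 80656 ≡ 1350 (mod 2087)
1201^8 ≡ 1350^2 = 1822500 ≡ 549 (mod 2087)
1201^16 ≡ 549^2 = 301401 ≡ 873 (mod 2087)
1201^32 ≡ 873^2 = 762129 ≡ 374 (mod 2087)
1201^64 ≡ 374^2 = 139876 ≡ 47 (mod 2087)
1201^128 ≡ 47^2 = 2209 ≡ 122 (mod 2087)
1201^256 ≡ 122^2 = 14884 ≡ 275 (mod 2087)
1201^512 ≡ 275^2 = 75625 ≡ 493 (mod 2087)
1201^1024 ≡ 493^2 = 243049 ≡ 957 (mod 2087)
1201^1332 = 1201^1024 * 1201^256 * 1201^32 * 1201^16 * 1201^4 ≡ 957 * 275 * 374 * 873 * 1350 (mod 2087).
Accumulate the product:
957 * 275 = 263175 ≡ 213
213 * 374 = 79662 ≡ 356
356 * 873 = 310788 ≡ 1912
1912 * 1350 = 2581200 ≡ 1668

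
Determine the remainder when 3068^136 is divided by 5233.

3769

Compute successive squares:
3068^1 ≡ 3068 (mod 5233)
3068^2 ≡ 3068^2 = 9412624 ≡ 3690 (mod 5233)
3068^4 ≡ 3690^2 = 13616100 ≡ 5067 (mod 5233)
3068^8 ≡ 5067^2 = 25674489 ≡ 1391 (mod 5233)
3068^16 ≡ 1391^2 = 1934881 ≡ 3904 (mod 5233)
3068^32 ≡ 3904^2 = 15241216 ≡ 2720 (mod 5233)
3068^64 ≡ 2720^2 = 7398400 ≡ 4171 (mod 5233)
3068^128 ≡ 4171^2 = 17397241 ≡ 2749 (mod 5233)
3068^136 = 3068^128 · 3068^8 ≡ 2749 · 1391 (mod 5233).
2749 · 1391 = 3823859 ≡ 3769 (mod 5233).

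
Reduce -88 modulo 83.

78

-88 = -2*83 + 78, so -88 ≡ 78 (mod 83).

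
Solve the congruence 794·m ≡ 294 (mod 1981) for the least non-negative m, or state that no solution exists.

679

gcd(794, 1981) = 1, so a unique solution mod 1981 exists.
794⁻¹ ≡ 1734 (mod 1981).
m ≡ 1734·294 ≡ 679 (mod 1981).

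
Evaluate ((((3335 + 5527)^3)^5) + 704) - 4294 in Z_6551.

427

3335 + 5527 = 8862 ≡ 2311 (mod 6551)
(2311)^3 ≡ 1232 (mod 6551)
(1232)^5 ≡ 4017 (mod 6551)
4017 + 704 = 4721
4721 - 4294 = 427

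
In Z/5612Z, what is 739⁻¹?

767

5612 = 7*739 + 439
739 = 1*439 + 300
439 = 1*300 + 139
300 = 2*139 + 22
139 = 6*22 + 7
22 = 3*7 + 1
7 = 7*1 + 0
gcd(739, 5612) = 1, so the inverse exists.
Back-substitute for 1:
1 = 1*22 − 3*7
  = −3*139 + 19*22
  = 19*300 − 41*139
  = −41*439 + 60*300
  = 60*739 − 101*439
  = −101*5612 + 767*739
So 739⁻¹ ≡ 767 (mod 5612).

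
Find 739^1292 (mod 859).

676

1292 in binary is 10100001100, i.e. 1292 = 1024 + 256 + 8 + 4.
739^1 ≡ 739 (mod 859)
739^2 ≡ 739^2 = 546121 ≡ 656 (mod 859)
739^4 ≡ 656^2 = 430336 ≡ 836 (mod 859)
739^8 ≡ 836^2 = 698896 ≡ 529 (mod 859)
739^16 ≡ 529^2 = 279841 ≡ 666 (mod 859)
739^32 ≡ 666^2 = 443556 ≡ 312 (mod 859)
739^64 ≡ 312^2 = 97344 ≡ 277 (mod 859)
739^128 ≡ 277^2 = 76729 ≡ 278 (mod 859)
739^256 ≡ 278^2 = 77284 ≡ 833 (mod 859)
739^512 ≡ 833^2 = 693889 ≡ 676 (mod 859)
739^1024 ≡ 676^2 = 456976 ≡ 847 (mod 859)
739^1292 = 739^1024 · 739^256 · 739^8 · 739^4 ≡ 847 · 833 · 529 · 836 (mod 859).
Accumulate the product:
847 · 833 = 705551 ≡ 312
312 · 529 = 165048 ≡ 120
120 · 836 = 100320 ≡ 676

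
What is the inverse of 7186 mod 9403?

9403 = 1×7186 + 2217
7186 = 3×2217 + 535
2217 = 4×535 + 77
535 = 6×77 + 73
77 = 1×73 + 4
73 = 18×4 + 1
4 = 4×1 + 0
gcd(7186, 9403) = 1, so the inverse exists.
Back-substitute for 1:
1 = 1×73 − 18×4
  = −18×77 + 19×73
  = 19×535 − 132×77
  = −132×2217 + 547×535
  = 547×7186 − 1773×2217
  = −1773×9403 + 2320×7186
So 7186⁻¹ ≡ 2320 (mod 9403).

2320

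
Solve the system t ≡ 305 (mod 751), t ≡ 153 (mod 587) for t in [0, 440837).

268412

751⁻¹ mod 587: 751*519 ≡ 1 (mod 587), so 751⁻¹ ≡ 519.
t = 305 + 751*((153 − 305)*519 mod 587) = 305 + 751*357 = 268412.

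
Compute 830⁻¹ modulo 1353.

Run the extended Euclidean algorithm:
1353 = 1·830 + 523
830 = 1·523 + 307
523 = 1·307 + 216
307 = 1·216 + 91
216 = 2·91 + 34
91 = 2·34 + 23
34 = 1·23 + 11
23 = 2·11 + 1
11 = 11·1 + 0
gcd(830, 1353) = 1, so the inverse exists.
Back-substitute for 1:
1 = 1·23 − 2·11
  = −2·34 + 3·23
  = 3·91 − 8·34
  = −8·216 + 19·91
  = 19·307 − 27·216
  = −27·523 + 46·307
  = 46·830 − 73·523
  = −73·1353 + 119·830
So 830⁻¹ ≡ 119 (mod 1353).

119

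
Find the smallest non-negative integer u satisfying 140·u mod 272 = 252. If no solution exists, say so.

gcd(140, 272) = 4, and 4 | 252, so solutions exist.
Divide through by 4: 35·u ≡ 63 mod 68.
35⁻¹ ≡ 35 (mod 68).
u ≡ 35·63 ≡ 29 (mod 68).
The smallest non-negative solution is u = 29.

29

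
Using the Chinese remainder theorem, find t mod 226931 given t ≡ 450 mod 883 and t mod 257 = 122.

883⁻¹ mod 257: 883*218 ≡ 1 (mod 257), so 883⁻¹ ≡ 218.
t = 450 + 883*((122 − 450)*218 mod 257) = 450 + 883*199 = 176167.
Check: 176167 mod 883 = 450, 176167 mod 257 = 122. ✓

176167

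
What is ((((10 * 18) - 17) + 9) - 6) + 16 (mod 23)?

10 * 18 = 180 ≡ 19 (mod 23)
19 - 17 = 2
2 + 9 = 11
11 - 6 = 5
5 + 16 = 21

21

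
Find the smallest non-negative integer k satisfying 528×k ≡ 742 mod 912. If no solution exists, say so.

gcd(528, 912) = 48, and 48 does not divide 742.
So the congruence has no solution.

no solution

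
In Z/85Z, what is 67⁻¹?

33

85 = 1×67 + 18
67 = 3×18 + 13
18 = 1×13 + 5
13 = 2×5 + 3
5 = 1×3 + 2
3 = 1×2 + 1
2 = 2×1 + 0
gcd(67, 85) = 1, so the inverse exists.
Back-substitute for 1:
1 = 1×3 − 1×2
  = −1×5 + 2×3
  = 2×13 − 5×5
  = −5×18 + 7×13
  = 7×67 − 26×18
  = −26×85 + 33×67
So 67⁻¹ ≡ 33 (mod 85).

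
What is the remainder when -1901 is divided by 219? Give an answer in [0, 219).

-1901 = -9·219 + 70, so -1901 ≡ 70 (mod 219).

70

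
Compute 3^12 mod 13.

Compute successive squares:
3^1 ≡ 3 (mod 13)
3^2 ≡ 3^2 = 9 (mod 13)
3^4 ≡ 9^2 = 81 ≡ 3 (mod 13)
3^8 ≡ 3^2 = 9 (mod 13)
3^12 = 3^8 · 3^4 ≡ 9 · 3 (mod 13).
9 · 3 = 27 ≡ 1 (mod 13).

1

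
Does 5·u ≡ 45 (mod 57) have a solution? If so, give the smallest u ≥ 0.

9

gcd(5, 57) = 1, so a unique solution mod 57 exists.
5⁻¹ ≡ 23 (mod 57).
u ≡ 23·45 ≡ 9 (mod 57).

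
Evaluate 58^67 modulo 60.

Using repeated squaring:
67 in binary is 1000011, i.e. 67 = 64 + 2 + 1.
58^1 ≡ 58 (mod 60)
58^2 ≡ 58^2 = 3364 ≡ 4 (mod 60)
58^4 ≡ 4^2 = 16 (mod 60)
58^8 ≡ 16^2 = 256 ≡ 16 (mod 60)
58^16 ≡ 16^2 = 256 ≡ 16 (mod 60)
58^32 ≡ 16^2 = 256 ≡ 16 (mod 60)
58^64 ≡ 16^2 = 256 ≡ 16 (mod 60)
58^67 = 58^64 * 58^2 * 58^1 ≡ 16 * 4 * 58 (mod 60).
Accumulate the product:
16 * 4 = 64 ≡ 4
4 * 58 = 232 ≡ 52

52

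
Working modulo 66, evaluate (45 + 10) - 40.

15

45 + 10 = 55
55 - 40 = 15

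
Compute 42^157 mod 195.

42

42^1 ≡ 42 (mod 195)
42^2 ≡ 42^2 = 1764 ≡ 9 (mod 195)
42^4 ≡ 9^2 = 81 (mod 195)
42^8 ≡ 81^2 = 6561 ≡ 126 (mod 195)
42^16 ≡ 126^2 = 15876 ≡ 81 (mod 195)
42^32 ≡ 81^2 = 6561 ≡ 126 (mod 195)
42^64 ≡ 126^2 = 15876 ≡ 81 (mod 195)
42^128 ≡ 81^2 = 6561 ≡ 126 (mod 195)
42^157 = 42^128 * 42^16 * 42^8 * 42^4 * 42^1 ≡ 126 * 81 * 126 * 81 * 42 (mod 195).
Accumulate the product:
126 * 81 = 10206 ≡ 66
66 * 126 = 8316 ≡ 126
126 * 81 = 10206 ≡ 66
66 * 42 = 2772 ≡ 42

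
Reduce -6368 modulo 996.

604

-6368 = -7·996 + 604, so -6368 ≡ 604 (mod 996).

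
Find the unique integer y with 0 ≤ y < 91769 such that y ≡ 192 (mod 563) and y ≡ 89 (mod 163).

563⁻¹ mod 163: 563·152 ≡ 1 (mod 163), so 563⁻¹ ≡ 152.
y = 192 + 563·((89 − 192)·152 mod 163) = 192 + 563·155 = 87457.
Check: 87457 mod 563 = 192, 87457 mod 163 = 89. ✓

87457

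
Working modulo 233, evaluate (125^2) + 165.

(125)^2 ≡ 14 (mod 233)
14 + 165 = 179

179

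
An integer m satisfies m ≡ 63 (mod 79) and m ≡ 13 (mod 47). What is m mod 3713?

79⁻¹ mod 47: 79·25 ≡ 1 (mod 47), so 79⁻¹ ≡ 25.
m = 63 + 79·((13 − 63)·25 mod 47) = 63 + 79·19 = 1564.
Check: 1564 mod 79 = 63, 1564 mod 47 = 13. ✓

1564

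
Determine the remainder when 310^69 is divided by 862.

62

By square-and-multiply:
69 in binary is 1000101, i.e. 69 = 64 + 4 + 1.
310^1 ≡ 310 (mod 862)
310^2 ≡ 310^2 = 96100 ≡ 418 (mod 862)
310^4 ≡ 418^2 = 174724 ≡ 600 (mod 862)
310^8 ≡ 600^2 = 360000 ≡ 546 (mod 862)
310^16 ≡ 546^2 = 298116 ≡ 726 (mod 862)
310^32 ≡ 726^2 = 527076 ≡ 394 (mod 862)
310^64 ≡ 394^2 = 155236 ≡ 76 (mod 862)
310^69 = 310^64 × 310^4 × 310^1 ≡ 76 × 600 × 310 (mod 862).
Accumulate the product:
76 × 600 = 45600 ≡ 776
776 × 310 = 240560 ≡ 62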